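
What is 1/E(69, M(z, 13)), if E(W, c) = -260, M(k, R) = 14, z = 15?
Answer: -1/260 ≈ -0.0038462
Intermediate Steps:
1/E(69, M(z, 13)) = 1/(-260) = -1/260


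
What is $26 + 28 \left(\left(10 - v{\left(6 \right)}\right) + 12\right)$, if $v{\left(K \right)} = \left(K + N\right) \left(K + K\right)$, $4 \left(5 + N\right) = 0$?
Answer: $306$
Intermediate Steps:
$N = -5$ ($N = -5 + \frac{1}{4} \cdot 0 = -5 + 0 = -5$)
$v{\left(K \right)} = 2 K \left(-5 + K\right)$ ($v{\left(K \right)} = \left(K - 5\right) \left(K + K\right) = \left(-5 + K\right) 2 K = 2 K \left(-5 + K\right)$)
$26 + 28 \left(\left(10 - v{\left(6 \right)}\right) + 12\right) = 26 + 28 \left(\left(10 - 2 \cdot 6 \left(-5 + 6\right)\right) + 12\right) = 26 + 28 \left(\left(10 - 2 \cdot 6 \cdot 1\right) + 12\right) = 26 + 28 \left(\left(10 - 12\right) + 12\right) = 26 + 28 \left(-2 + 12\right) = 26 + 28 \cdot 10 = 26 + 280 = 306$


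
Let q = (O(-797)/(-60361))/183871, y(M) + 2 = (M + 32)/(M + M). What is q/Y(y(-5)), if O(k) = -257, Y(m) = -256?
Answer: -257/2841251182336 ≈ -9.0453e-11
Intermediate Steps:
y(M) = -2 + (32 + M)/(2*M) (y(M) = -2 + (M + 32)/(M + M) = -2 + (32 + M)/((2*M)) = -2 + (32 + M)*(1/(2*M)) = -2 + (32 + M)/(2*M))
q = 257/11098637431 (q = -257/(-60361)/183871 = -257*(-1/60361)*(1/183871) = (257/60361)*(1/183871) = 257/11098637431 ≈ 2.3156e-8)
q/Y(y(-5)) = (257/11098637431)/(-256) = (257/11098637431)*(-1/256) = -257/2841251182336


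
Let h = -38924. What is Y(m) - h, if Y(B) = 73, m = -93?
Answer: 38997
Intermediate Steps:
Y(m) - h = 73 - 1*(-38924) = 73 + 38924 = 38997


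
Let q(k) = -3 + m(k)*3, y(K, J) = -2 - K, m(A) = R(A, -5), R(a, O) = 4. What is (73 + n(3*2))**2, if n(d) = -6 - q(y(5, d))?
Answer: 3364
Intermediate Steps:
m(A) = 4
q(k) = 9 (q(k) = -3 + 4*3 = -3 + 12 = 9)
n(d) = -15 (n(d) = -6 - 1*9 = -6 - 9 = -15)
(73 + n(3*2))**2 = (73 - 15)**2 = 58**2 = 3364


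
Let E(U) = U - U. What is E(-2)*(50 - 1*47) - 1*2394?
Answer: -2394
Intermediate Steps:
E(U) = 0
E(-2)*(50 - 1*47) - 1*2394 = 0*(50 - 1*47) - 1*2394 = 0*(50 - 47) - 2394 = 0*3 - 2394 = 0 - 2394 = -2394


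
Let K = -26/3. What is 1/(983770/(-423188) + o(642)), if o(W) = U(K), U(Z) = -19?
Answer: -211594/4512171 ≈ -0.046894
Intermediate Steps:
K = -26/3 (K = -26*⅓ = -26/3 ≈ -8.6667)
o(W) = -19
1/(983770/(-423188) + o(642)) = 1/(983770/(-423188) - 19) = 1/(983770*(-1/423188) - 19) = 1/(-491885/211594 - 19) = 1/(-4512171/211594) = -211594/4512171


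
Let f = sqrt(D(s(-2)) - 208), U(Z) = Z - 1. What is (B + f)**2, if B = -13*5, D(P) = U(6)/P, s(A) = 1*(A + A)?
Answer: 16063/4 - 195*I*sqrt(93) ≈ 4015.8 - 1880.5*I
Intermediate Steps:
U(Z) = -1 + Z
s(A) = 2*A (s(A) = 1*(2*A) = 2*A)
D(P) = 5/P (D(P) = (-1 + 6)/P = 5/P)
B = -65
f = 3*I*sqrt(93)/2 (f = sqrt(5/((2*(-2))) - 208) = sqrt(5/(-4) - 208) = sqrt(5*(-1/4) - 208) = sqrt(-5/4 - 208) = sqrt(-837/4) = 3*I*sqrt(93)/2 ≈ 14.465*I)
(B + f)**2 = (-65 + 3*I*sqrt(93)/2)**2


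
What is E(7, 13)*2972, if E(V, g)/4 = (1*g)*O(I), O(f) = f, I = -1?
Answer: -154544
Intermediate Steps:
E(V, g) = -4*g (E(V, g) = 4*((1*g)*(-1)) = 4*(g*(-1)) = 4*(-g) = -4*g)
E(7, 13)*2972 = -4*13*2972 = -52*2972 = -154544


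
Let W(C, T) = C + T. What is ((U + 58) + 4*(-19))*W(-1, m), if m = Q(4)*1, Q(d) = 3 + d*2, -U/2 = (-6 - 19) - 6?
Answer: 440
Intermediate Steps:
U = 62 (U = -2*((-6 - 19) - 6) = -2*(-25 - 6) = -2*(-31) = 62)
Q(d) = 3 + 2*d
m = 11 (m = (3 + 2*4)*1 = (3 + 8)*1 = 11*1 = 11)
((U + 58) + 4*(-19))*W(-1, m) = ((62 + 58) + 4*(-19))*(-1 + 11) = (120 - 76)*10 = 44*10 = 440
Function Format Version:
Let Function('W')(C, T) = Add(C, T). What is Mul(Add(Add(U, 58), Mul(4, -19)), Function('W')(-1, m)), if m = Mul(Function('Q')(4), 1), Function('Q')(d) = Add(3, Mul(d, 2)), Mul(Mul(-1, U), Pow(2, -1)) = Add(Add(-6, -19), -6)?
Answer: 440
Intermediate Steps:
U = 62 (U = Mul(-2, Add(Add(-6, -19), -6)) = Mul(-2, Add(-25, -6)) = Mul(-2, -31) = 62)
Function('Q')(d) = Add(3, Mul(2, d))
m = 11 (m = Mul(Add(3, Mul(2, 4)), 1) = Mul(Add(3, 8), 1) = Mul(11, 1) = 11)
Mul(Add(Add(U, 58), Mul(4, -19)), Function('W')(-1, m)) = Mul(Add(Add(62, 58), Mul(4, -19)), Add(-1, 11)) = Mul(Add(120, -76), 10) = Mul(44, 10) = 440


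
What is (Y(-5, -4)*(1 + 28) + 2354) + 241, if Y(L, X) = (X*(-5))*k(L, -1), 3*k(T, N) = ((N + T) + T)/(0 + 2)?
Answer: 4595/3 ≈ 1531.7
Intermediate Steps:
k(T, N) = T/3 + N/6 (k(T, N) = (((N + T) + T)/(0 + 2))/3 = ((N + 2*T)/2)/3 = ((N + 2*T)*(1/2))/3 = (T + N/2)/3 = T/3 + N/6)
Y(L, X) = -5*X*(-1/6 + L/3) (Y(L, X) = (X*(-5))*(L/3 + (1/6)*(-1)) = (-5*X)*(L/3 - 1/6) = (-5*X)*(-1/6 + L/3) = -5*X*(-1/6 + L/3))
(Y(-5, -4)*(1 + 28) + 2354) + 241 = (((5/6)*(-4)*(1 - 2*(-5)))*(1 + 28) + 2354) + 241 = (((5/6)*(-4)*(1 + 10))*29 + 2354) + 241 = (((5/6)*(-4)*11)*29 + 2354) + 241 = (-110/3*29 + 2354) + 241 = (-3190/3 + 2354) + 241 = 3872/3 + 241 = 4595/3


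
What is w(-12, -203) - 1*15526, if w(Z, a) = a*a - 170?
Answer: 25513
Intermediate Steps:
w(Z, a) = -170 + a² (w(Z, a) = a² - 170 = -170 + a²)
w(-12, -203) - 1*15526 = (-170 + (-203)²) - 1*15526 = (-170 + 41209) - 15526 = 41039 - 15526 = 25513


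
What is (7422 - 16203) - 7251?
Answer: -16032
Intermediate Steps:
(7422 - 16203) - 7251 = -8781 - 7251 = -16032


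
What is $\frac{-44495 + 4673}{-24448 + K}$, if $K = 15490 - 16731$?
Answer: $\frac{13274}{8563} \approx 1.5502$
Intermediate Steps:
$K = -1241$
$\frac{-44495 + 4673}{-24448 + K} = \frac{-44495 + 4673}{-24448 - 1241} = - \frac{39822}{-25689} = \left(-39822\right) \left(- \frac{1}{25689}\right) = \frac{13274}{8563}$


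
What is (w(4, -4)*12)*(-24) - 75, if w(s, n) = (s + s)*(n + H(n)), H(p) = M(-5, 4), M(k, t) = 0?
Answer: 9141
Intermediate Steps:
H(p) = 0
w(s, n) = 2*n*s (w(s, n) = (s + s)*(n + 0) = (2*s)*n = 2*n*s)
(w(4, -4)*12)*(-24) - 75 = ((2*(-4)*4)*12)*(-24) - 75 = -32*12*(-24) - 75 = -384*(-24) - 75 = 9216 - 75 = 9141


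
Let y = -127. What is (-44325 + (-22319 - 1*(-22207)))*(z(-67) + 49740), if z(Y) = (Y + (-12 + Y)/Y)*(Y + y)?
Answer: -186107488440/67 ≈ -2.7777e+9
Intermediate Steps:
z(Y) = (-127 + Y)*(Y + (-12 + Y)/Y) (z(Y) = (Y + (-12 + Y)/Y)*(Y - 127) = (Y + (-12 + Y)/Y)*(-127 + Y) = (-127 + Y)*(Y + (-12 + Y)/Y))
(-44325 + (-22319 - 1*(-22207)))*(z(-67) + 49740) = (-44325 + (-22319 - 1*(-22207)))*((-139 + (-67)² - 126*(-67) + 1524/(-67)) + 49740) = (-44325 + (-22319 + 22207))*((-139 + 4489 + 8442 + 1524*(-1/67)) + 49740) = (-44325 - 112)*((-139 + 4489 + 8442 - 1524/67) + 49740) = -44437*(855540/67 + 49740) = -44437*4188120/67 = -186107488440/67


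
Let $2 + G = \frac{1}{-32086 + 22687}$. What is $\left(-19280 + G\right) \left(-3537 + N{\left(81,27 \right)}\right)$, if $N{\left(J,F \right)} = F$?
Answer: $\frac{16310836710}{241} \approx 6.768 \cdot 10^{7}$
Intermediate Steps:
$G = - \frac{18799}{9399}$ ($G = -2 + \frac{1}{-32086 + 22687} = -2 + \frac{1}{-9399} = -2 - \frac{1}{9399} = - \frac{18799}{9399} \approx -2.0001$)
$\left(-19280 + G\right) \left(-3537 + N{\left(81,27 \right)}\right) = \left(-19280 - \frac{18799}{9399}\right) \left(-3537 + 27\right) = \left(- \frac{181231519}{9399}\right) \left(-3510\right) = \frac{16310836710}{241}$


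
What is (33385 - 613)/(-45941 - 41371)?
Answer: -2731/7276 ≈ -0.37534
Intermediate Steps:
(33385 - 613)/(-45941 - 41371) = 32772/(-87312) = 32772*(-1/87312) = -2731/7276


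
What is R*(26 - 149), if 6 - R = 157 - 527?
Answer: -46248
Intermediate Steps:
R = 376 (R = 6 - (157 - 527) = 6 - 1*(-370) = 6 + 370 = 376)
R*(26 - 149) = 376*(26 - 149) = 376*(-123) = -46248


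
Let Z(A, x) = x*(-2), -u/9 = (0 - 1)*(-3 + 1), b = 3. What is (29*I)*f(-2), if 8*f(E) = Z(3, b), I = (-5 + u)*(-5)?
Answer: -10005/4 ≈ -2501.3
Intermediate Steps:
u = -18 (u = -9*(0 - 1)*(-3 + 1) = -(-9)*(-2) = -9*2 = -18)
Z(A, x) = -2*x
I = 115 (I = (-5 - 18)*(-5) = -23*(-5) = 115)
f(E) = -¾ (f(E) = (-2*3)/8 = (⅛)*(-6) = -¾)
(29*I)*f(-2) = (29*115)*(-¾) = 3335*(-¾) = -10005/4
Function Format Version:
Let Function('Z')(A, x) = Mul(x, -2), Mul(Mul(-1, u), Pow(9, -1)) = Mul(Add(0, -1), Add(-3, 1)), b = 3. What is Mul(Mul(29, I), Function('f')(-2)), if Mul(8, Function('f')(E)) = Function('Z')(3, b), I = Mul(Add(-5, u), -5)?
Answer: Rational(-10005, 4) ≈ -2501.3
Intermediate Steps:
u = -18 (u = Mul(-9, Mul(Add(0, -1), Add(-3, 1))) = Mul(-9, Mul(-1, -2)) = Mul(-9, 2) = -18)
Function('Z')(A, x) = Mul(-2, x)
I = 115 (I = Mul(Add(-5, -18), -5) = Mul(-23, -5) = 115)
Function('f')(E) = Rational(-3, 4) (Function('f')(E) = Mul(Rational(1, 8), Mul(-2, 3)) = Mul(Rational(1, 8), -6) = Rational(-3, 4))
Mul(Mul(29, I), Function('f')(-2)) = Mul(Mul(29, 115), Rational(-3, 4)) = Mul(3335, Rational(-3, 4)) = Rational(-10005, 4)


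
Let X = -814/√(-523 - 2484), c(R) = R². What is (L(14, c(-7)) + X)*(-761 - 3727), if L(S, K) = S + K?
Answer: -282744 - 3653232*I*√3007/3007 ≈ -2.8274e+5 - 66621.0*I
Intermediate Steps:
L(S, K) = K + S
X = 814*I*√3007/3007 (X = -814*(-I*√3007/3007) = -(-814)*I*√3007/3007 = 814*I*√3007/3007 ≈ 14.844*I)
(L(14, c(-7)) + X)*(-761 - 3727) = (((-7)² + 14) + 814*I*√3007/3007)*(-761 - 3727) = ((49 + 14) + 814*I*√3007/3007)*(-4488) = (63 + 814*I*√3007/3007)*(-4488) = -282744 - 3653232*I*√3007/3007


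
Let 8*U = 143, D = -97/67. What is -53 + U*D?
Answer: -42279/536 ≈ -78.879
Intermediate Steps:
D = -97/67 (D = -97*1/67 = -97/67 ≈ -1.4478)
U = 143/8 (U = (1/8)*143 = 143/8 ≈ 17.875)
-53 + U*D = -53 + (143/8)*(-97/67) = -53 - 13871/536 = -42279/536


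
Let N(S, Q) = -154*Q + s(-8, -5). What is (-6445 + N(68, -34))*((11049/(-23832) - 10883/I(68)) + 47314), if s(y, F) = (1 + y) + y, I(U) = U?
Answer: -19103954469/331 ≈ -5.7716e+7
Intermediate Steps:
s(y, F) = 1 + 2*y
N(S, Q) = -15 - 154*Q (N(S, Q) = -154*Q + (1 + 2*(-8)) = -154*Q + (1 - 16) = -154*Q - 15 = -15 - 154*Q)
(-6445 + N(68, -34))*((11049/(-23832) - 10883/I(68)) + 47314) = (-6445 + (-15 - 154*(-34)))*((11049/(-23832) - 10883/68) + 47314) = (-6445 + (-15 + 5236))*((11049*(-1/23832) - 10883*1/68) + 47314) = (-6445 + 5221)*((-3683/7944 - 10883/68) + 47314) = -1224*(-21676249/135048 + 47314) = -1224*6367984823/135048 = -19103954469/331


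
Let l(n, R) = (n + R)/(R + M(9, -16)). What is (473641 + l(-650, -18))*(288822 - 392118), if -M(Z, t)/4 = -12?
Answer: -244614603392/5 ≈ -4.8923e+10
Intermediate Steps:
M(Z, t) = 48 (M(Z, t) = -4*(-12) = 48)
l(n, R) = (R + n)/(48 + R) (l(n, R) = (n + R)/(R + 48) = (R + n)/(48 + R))
(473641 + l(-650, -18))*(288822 - 392118) = (473641 + (-18 - 650)/(48 - 18))*(288822 - 392118) = (473641 - 668/30)*(-103296) = (473641 + (1/30)*(-668))*(-103296) = (473641 - 334/15)*(-103296) = (7104281/15)*(-103296) = -244614603392/5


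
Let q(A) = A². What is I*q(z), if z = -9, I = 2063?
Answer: 167103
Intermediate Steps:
I*q(z) = 2063*(-9)² = 2063*81 = 167103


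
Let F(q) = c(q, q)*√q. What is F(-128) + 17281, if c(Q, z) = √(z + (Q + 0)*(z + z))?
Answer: 17281 + 128*I*√255 ≈ 17281.0 + 2044.0*I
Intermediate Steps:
c(Q, z) = √(z + 2*Q*z) (c(Q, z) = √(z + Q*(2*z)) = √(z + 2*Q*z))
F(q) = √q*√(q*(1 + 2*q)) (F(q) = √(q*(1 + 2*q))*√q = √q*√(q*(1 + 2*q)))
F(-128) + 17281 = √(-128)*√(-128*(1 + 2*(-128))) + 17281 = (8*I*√2)*√(-128*(1 - 256)) + 17281 = (8*I*√2)*√(-128*(-255)) + 17281 = (8*I*√2)*√32640 + 17281 = (8*I*√2)*(8*√510) + 17281 = 128*I*√255 + 17281 = 17281 + 128*I*√255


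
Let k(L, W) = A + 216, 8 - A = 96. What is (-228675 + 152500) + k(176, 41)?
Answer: -76047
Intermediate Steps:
A = -88 (A = 8 - 1*96 = 8 - 96 = -88)
k(L, W) = 128 (k(L, W) = -88 + 216 = 128)
(-228675 + 152500) + k(176, 41) = (-228675 + 152500) + 128 = -76175 + 128 = -76047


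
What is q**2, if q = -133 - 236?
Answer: 136161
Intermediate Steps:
q = -369
q**2 = (-369)**2 = 136161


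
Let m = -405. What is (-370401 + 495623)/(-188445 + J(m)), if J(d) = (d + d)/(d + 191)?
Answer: -6699377/10081605 ≈ -0.66451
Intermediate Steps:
J(d) = 2*d/(191 + d) (J(d) = (2*d)/(191 + d) = 2*d/(191 + d))
(-370401 + 495623)/(-188445 + J(m)) = (-370401 + 495623)/(-188445 + 2*(-405)/(191 - 405)) = 125222/(-188445 + 2*(-405)/(-214)) = 125222/(-188445 + 2*(-405)*(-1/214)) = 125222/(-188445 + 405/107) = 125222/(-20163210/107) = 125222*(-107/20163210) = -6699377/10081605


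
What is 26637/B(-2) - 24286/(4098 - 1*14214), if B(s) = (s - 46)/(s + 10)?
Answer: -11221424/2529 ≈ -4437.1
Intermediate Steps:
B(s) = (-46 + s)/(10 + s)
26637/B(-2) - 24286/(4098 - 1*14214) = 26637/(((-46 - 2)/(10 - 2))) - 24286/(4098 - 1*14214) = 26637/((-48/8)) - 24286/(4098 - 14214) = 26637/(((1/8)*(-48))) - 24286/(-10116) = 26637/(-6) - 24286*(-1/10116) = 26637*(-1/6) + 12143/5058 = -8879/2 + 12143/5058 = -11221424/2529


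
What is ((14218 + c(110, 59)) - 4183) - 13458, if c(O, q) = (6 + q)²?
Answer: 802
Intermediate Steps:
((14218 + c(110, 59)) - 4183) - 13458 = ((14218 + (6 + 59)²) - 4183) - 13458 = ((14218 + 65²) - 4183) - 13458 = ((14218 + 4225) - 4183) - 13458 = (18443 - 4183) - 13458 = 14260 - 13458 = 802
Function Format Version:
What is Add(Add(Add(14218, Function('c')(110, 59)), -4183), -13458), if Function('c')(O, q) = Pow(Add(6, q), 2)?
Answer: 802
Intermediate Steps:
Add(Add(Add(14218, Function('c')(110, 59)), -4183), -13458) = Add(Add(Add(14218, Pow(Add(6, 59), 2)), -4183), -13458) = Add(Add(Add(14218, Pow(65, 2)), -4183), -13458) = Add(Add(Add(14218, 4225), -4183), -13458) = Add(Add(18443, -4183), -13458) = Add(14260, -13458) = 802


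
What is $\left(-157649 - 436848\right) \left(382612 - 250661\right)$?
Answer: $-78444473647$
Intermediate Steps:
$\left(-157649 - 436848\right) \left(382612 - 250661\right) = \left(-594497\right) 131951 = -78444473647$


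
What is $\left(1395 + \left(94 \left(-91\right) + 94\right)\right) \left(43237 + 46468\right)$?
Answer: $-633765825$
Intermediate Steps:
$\left(1395 + \left(94 \left(-91\right) + 94\right)\right) \left(43237 + 46468\right) = \left(1395 + \left(-8554 + 94\right)\right) 89705 = \left(1395 - 8460\right) 89705 = \left(-7065\right) 89705 = -633765825$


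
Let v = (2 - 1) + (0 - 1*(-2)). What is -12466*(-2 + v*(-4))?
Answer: 174524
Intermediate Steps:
v = 3 (v = 1 + (0 + 2) = 1 + 2 = 3)
-12466*(-2 + v*(-4)) = -12466*(-2 + 3*(-4)) = -12466*(-2 - 12) = -12466*(-14) = 174524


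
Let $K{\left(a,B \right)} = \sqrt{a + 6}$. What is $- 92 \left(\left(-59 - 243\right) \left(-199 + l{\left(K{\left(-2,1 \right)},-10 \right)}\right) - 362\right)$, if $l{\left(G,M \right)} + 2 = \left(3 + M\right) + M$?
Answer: $-6023608$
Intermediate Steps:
$K{\left(a,B \right)} = \sqrt{6 + a}$
$l{\left(G,M \right)} = 1 + 2 M$ ($l{\left(G,M \right)} = -2 + \left(\left(3 + M\right) + M\right) = -2 + \left(3 + 2 M\right) = 1 + 2 M$)
$- 92 \left(\left(-59 - 243\right) \left(-199 + l{\left(K{\left(-2,1 \right)},-10 \right)}\right) - 362\right) = - 92 \left(\left(-59 - 243\right) \left(-199 + \left(1 + 2 \left(-10\right)\right)\right) - 362\right) = - 92 \left(- 302 \left(-199 + \left(1 - 20\right)\right) - 362\right) = - 92 \left(- 302 \left(-199 - 19\right) - 362\right) = - 92 \left(\left(-302\right) \left(-218\right) - 362\right) = - 92 \left(65836 - 362\right) = \left(-92\right) 65474 = -6023608$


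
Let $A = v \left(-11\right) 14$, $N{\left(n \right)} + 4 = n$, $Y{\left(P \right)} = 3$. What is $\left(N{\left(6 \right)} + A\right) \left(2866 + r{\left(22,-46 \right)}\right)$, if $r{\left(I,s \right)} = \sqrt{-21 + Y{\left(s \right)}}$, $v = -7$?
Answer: $3095280 + 3240 i \sqrt{2} \approx 3.0953 \cdot 10^{6} + 4582.1 i$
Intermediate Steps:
$r{\left(I,s \right)} = 3 i \sqrt{2}$ ($r{\left(I,s \right)} = \sqrt{-21 + 3} = \sqrt{-18} = 3 i \sqrt{2}$)
$N{\left(n \right)} = -4 + n$
$A = 1078$ ($A = \left(-7\right) \left(-11\right) 14 = 77 \cdot 14 = 1078$)
$\left(N{\left(6 \right)} + A\right) \left(2866 + r{\left(22,-46 \right)}\right) = \left(\left(-4 + 6\right) + 1078\right) \left(2866 + 3 i \sqrt{2}\right) = \left(2 + 1078\right) \left(2866 + 3 i \sqrt{2}\right) = 1080 \left(2866 + 3 i \sqrt{2}\right) = 3095280 + 3240 i \sqrt{2}$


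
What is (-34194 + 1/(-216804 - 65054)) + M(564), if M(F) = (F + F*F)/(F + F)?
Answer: -4779113784/140929 ≈ -33912.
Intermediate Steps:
M(F) = (F + F²)/(2*F) (M(F) = (F + F²)/((2*F)) = (F + F²)*(1/(2*F)) = (F + F²)/(2*F))
(-34194 + 1/(-216804 - 65054)) + M(564) = (-34194 + 1/(-216804 - 65054)) + (½ + (½)*564) = (-34194 + 1/(-281858)) + (½ + 282) = (-34194 - 1/281858) + 565/2 = -9637852453/281858 + 565/2 = -4779113784/140929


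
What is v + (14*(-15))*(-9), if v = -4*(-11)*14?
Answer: 2506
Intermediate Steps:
v = 616 (v = 44*14 = 616)
v + (14*(-15))*(-9) = 616 + (14*(-15))*(-9) = 616 - 210*(-9) = 616 + 1890 = 2506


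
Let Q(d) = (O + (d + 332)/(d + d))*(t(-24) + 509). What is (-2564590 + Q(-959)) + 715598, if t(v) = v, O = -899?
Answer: -4382339331/1918 ≈ -2.2848e+6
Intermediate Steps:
Q(d) = -436015 + 485*(332 + d)/(2*d) (Q(d) = (-899 + (d + 332)/(d + d))*(-24 + 509) = (-899 + (332 + d)/((2*d)))*485 = (-899 + (332 + d)*(1/(2*d)))*485 = (-899 + (332 + d)/(2*d))*485 = -436015 + 485*(332 + d)/(2*d))
(-2564590 + Q(-959)) + 715598 = (-2564590 + (-871545/2 + 80510/(-959))) + 715598 = (-2564590 + (-871545/2 + 80510*(-1/959))) + 715598 = (-2564590 + (-871545/2 - 80510/959)) + 715598 = (-2564590 - 835972675/1918) + 715598 = -5754856295/1918 + 715598 = -4382339331/1918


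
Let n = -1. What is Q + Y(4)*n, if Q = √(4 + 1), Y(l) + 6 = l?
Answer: 2 + √5 ≈ 4.2361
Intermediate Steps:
Y(l) = -6 + l
Q = √5 ≈ 2.2361
Q + Y(4)*n = √5 + (-6 + 4)*(-1) = √5 - 2*(-1) = √5 + 2 = 2 + √5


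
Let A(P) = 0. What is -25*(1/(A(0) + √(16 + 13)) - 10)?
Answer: 250 - 25*√29/29 ≈ 245.36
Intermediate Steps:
-25*(1/(A(0) + √(16 + 13)) - 10) = -25*(1/(0 + √(16 + 13)) - 10) = -25*(1/(0 + √29) - 10) = -25*(1/(√29) - 10) = -25*(√29/29 - 10) = -25*(-10 + √29/29) = 250 - 25*√29/29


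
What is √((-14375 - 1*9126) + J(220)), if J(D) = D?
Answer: I*√23281 ≈ 152.58*I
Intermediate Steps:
√((-14375 - 1*9126) + J(220)) = √((-14375 - 1*9126) + 220) = √((-14375 - 9126) + 220) = √(-23501 + 220) = √(-23281) = I*√23281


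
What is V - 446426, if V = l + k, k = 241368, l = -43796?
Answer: -248854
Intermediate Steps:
V = 197572 (V = -43796 + 241368 = 197572)
V - 446426 = 197572 - 446426 = -248854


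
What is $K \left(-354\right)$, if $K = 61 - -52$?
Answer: $-40002$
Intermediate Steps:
$K = 113$ ($K = 61 + 52 = 113$)
$K \left(-354\right) = 113 \left(-354\right) = -40002$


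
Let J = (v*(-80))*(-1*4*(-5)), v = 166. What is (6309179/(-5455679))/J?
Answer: 6309179/1449028342400 ≈ 4.3541e-6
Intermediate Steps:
J = -265600 (J = (166*(-80))*(-1*4*(-5)) = -(-53120)*(-5) = -13280*20 = -265600)
(6309179/(-5455679))/J = (6309179/(-5455679))/(-265600) = (6309179*(-1/5455679))*(-1/265600) = -6309179/5455679*(-1/265600) = 6309179/1449028342400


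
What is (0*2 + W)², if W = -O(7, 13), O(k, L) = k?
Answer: 49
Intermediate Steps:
W = -7 (W = -1*7 = -7)
(0*2 + W)² = (0*2 - 7)² = (0 - 7)² = (-7)² = 49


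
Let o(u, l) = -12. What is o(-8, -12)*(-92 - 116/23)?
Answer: 26784/23 ≈ 1164.5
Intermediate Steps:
o(-8, -12)*(-92 - 116/23) = -12*(-92 - 116/23) = -12*(-2232/23) = 26784/23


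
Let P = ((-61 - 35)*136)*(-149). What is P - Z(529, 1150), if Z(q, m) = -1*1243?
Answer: 1946587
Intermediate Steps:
Z(q, m) = -1243
P = 1945344 (P = -96*136*(-149) = -13056*(-149) = 1945344)
P - Z(529, 1150) = 1945344 - 1*(-1243) = 1945344 + 1243 = 1946587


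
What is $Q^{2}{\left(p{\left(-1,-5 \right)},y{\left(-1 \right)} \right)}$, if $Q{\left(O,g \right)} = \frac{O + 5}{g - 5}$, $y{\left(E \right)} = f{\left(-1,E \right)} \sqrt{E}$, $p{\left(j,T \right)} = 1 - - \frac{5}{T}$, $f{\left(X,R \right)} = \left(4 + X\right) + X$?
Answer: $\frac{525}{841} + \frac{500 i}{841} \approx 0.62426 + 0.59453 i$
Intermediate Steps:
$f{\left(X,R \right)} = 4 + 2 X$
$p{\left(j,T \right)} = 1 + \frac{5}{T}$
$y{\left(E \right)} = 2 \sqrt{E}$ ($y{\left(E \right)} = \left(4 + 2 \left(-1\right)\right) \sqrt{E} = \left(4 - 2\right) \sqrt{E} = 2 \sqrt{E}$)
$Q{\left(O,g \right)} = \frac{5 + O}{-5 + g}$
$Q^{2}{\left(p{\left(-1,-5 \right)},y{\left(-1 \right)} \right)} = \left(\frac{5 + \frac{5 - 5}{-5}}{-5 + 2 \sqrt{-1}}\right)^{2} = \left(\frac{5 - 0}{-5 + 2 i}\right)^{2} = \left(\frac{-5 - 2 i}{29} \left(5 + 0\right)\right)^{2} = \left(\frac{-5 - 2 i}{29} \cdot 5\right)^{2} = \left(\frac{5 \left(-5 - 2 i\right)}{29}\right)^{2} = \frac{25 \left(-5 - 2 i\right)^{2}}{841}$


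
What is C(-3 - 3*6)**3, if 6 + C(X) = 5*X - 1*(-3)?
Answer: -1259712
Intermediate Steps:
C(X) = -3 + 5*X (C(X) = -6 + (5*X - 1*(-3)) = -6 + (5*X + 3) = -6 + (3 + 5*X) = -3 + 5*X)
C(-3 - 3*6)**3 = (-3 + 5*(-3 - 3*6))**3 = (-3 + 5*(-3 - 18))**3 = (-3 + 5*(-21))**3 = (-3 - 105)**3 = (-108)**3 = -1259712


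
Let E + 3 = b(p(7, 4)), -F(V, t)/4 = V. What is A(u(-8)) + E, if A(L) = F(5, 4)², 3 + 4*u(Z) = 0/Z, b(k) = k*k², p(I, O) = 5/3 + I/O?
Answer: 754937/1728 ≈ 436.88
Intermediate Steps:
p(I, O) = 5/3 + I/O (p(I, O) = 5*(⅓) + I/O = 5/3 + I/O)
F(V, t) = -4*V
b(k) = k³
u(Z) = -¾ (u(Z) = -¾ + (0/Z)/4 = -¾ + (¼)*0 = -¾ + 0 = -¾)
A(L) = 400 (A(L) = (-4*5)² = (-20)² = 400)
E = 63737/1728 (E = -3 + (5/3 + 7/4)³ = -3 + (41/12)³ = -3 + 68921/1728 = 63737/1728 ≈ 36.885)
A(u(-8)) + E = 400 + 63737/1728 = 754937/1728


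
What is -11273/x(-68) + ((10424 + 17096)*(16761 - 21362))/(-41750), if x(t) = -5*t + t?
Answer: 3396986169/1135600 ≈ 2991.4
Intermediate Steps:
x(t) = -4*t
-11273/x(-68) + ((10424 + 17096)*(16761 - 21362))/(-41750) = -11273/((-4*(-68))) + ((10424 + 17096)*(16761 - 21362))/(-41750) = -11273/272 + (27520*(-4601))*(-1/41750) = -11273*1/272 - 126619520*(-1/41750) = -11273/272 + 12661952/4175 = 3396986169/1135600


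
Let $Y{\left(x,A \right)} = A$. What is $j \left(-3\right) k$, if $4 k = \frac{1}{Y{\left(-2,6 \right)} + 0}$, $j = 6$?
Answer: $- \frac{3}{4} \approx -0.75$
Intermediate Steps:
$k = \frac{1}{24}$ ($k = \frac{1}{4 \left(6 + 0\right)} = \frac{1}{4 \cdot 6} = \frac{1}{4} \cdot \frac{1}{6} = \frac{1}{24} \approx 0.041667$)
$j \left(-3\right) k = 6 \left(-3\right) \frac{1}{24} = \left(-18\right) \frac{1}{24} = - \frac{3}{4}$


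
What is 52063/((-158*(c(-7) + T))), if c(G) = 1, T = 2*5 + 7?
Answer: -52063/2844 ≈ -18.306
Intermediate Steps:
T = 17 (T = 10 + 7 = 17)
52063/((-158*(c(-7) + T))) = 52063/((-158*(1 + 17))) = 52063/((-158*18)) = 52063/(-2844) = 52063*(-1/2844) = -52063/2844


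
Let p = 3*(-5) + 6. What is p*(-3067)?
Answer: 27603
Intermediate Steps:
p = -9 (p = -15 + 6 = -9)
p*(-3067) = -9*(-3067) = 27603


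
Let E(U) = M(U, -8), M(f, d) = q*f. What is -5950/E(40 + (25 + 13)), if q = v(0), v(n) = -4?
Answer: 2975/156 ≈ 19.071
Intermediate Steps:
q = -4
M(f, d) = -4*f
E(U) = -4*U
-5950/E(40 + (25 + 13)) = -5950*(-1/(4*(40 + (25 + 13)))) = -5950*(-1/(4*(40 + 38))) = -5950/((-4*78)) = -5950/(-312) = -5950*(-1/312) = 2975/156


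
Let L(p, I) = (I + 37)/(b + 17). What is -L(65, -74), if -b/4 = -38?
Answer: 37/169 ≈ 0.21894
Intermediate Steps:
b = 152 (b = -4*(-38) = 152)
L(p, I) = 37/169 + I/169 (L(p, I) = (I + 37)/(152 + 17) = (37 + I)/169 = (37 + I)*(1/169) = 37/169 + I/169)
-L(65, -74) = -(37/169 + (1/169)*(-74)) = -(37/169 - 74/169) = -1*(-37/169) = 37/169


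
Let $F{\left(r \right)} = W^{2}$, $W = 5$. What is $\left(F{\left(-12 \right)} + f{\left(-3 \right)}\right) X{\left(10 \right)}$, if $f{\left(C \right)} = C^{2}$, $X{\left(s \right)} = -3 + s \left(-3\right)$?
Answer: $-1122$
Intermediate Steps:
$X{\left(s \right)} = -3 - 3 s$
$F{\left(r \right)} = 25$ ($F{\left(r \right)} = 5^{2} = 25$)
$\left(F{\left(-12 \right)} + f{\left(-3 \right)}\right) X{\left(10 \right)} = \left(25 + \left(-3\right)^{2}\right) \left(-3 - 30\right) = \left(25 + 9\right) \left(-3 - 30\right) = 34 \left(-33\right) = -1122$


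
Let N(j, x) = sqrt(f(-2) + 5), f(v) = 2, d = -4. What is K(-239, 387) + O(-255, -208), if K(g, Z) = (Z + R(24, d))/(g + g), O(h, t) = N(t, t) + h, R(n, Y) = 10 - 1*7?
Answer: -61140/239 + sqrt(7) ≈ -253.17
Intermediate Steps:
R(n, Y) = 3 (R(n, Y) = 10 - 7 = 3)
N(j, x) = sqrt(7) (N(j, x) = sqrt(2 + 5) = sqrt(7))
O(h, t) = h + sqrt(7) (O(h, t) = sqrt(7) + h = h + sqrt(7))
K(g, Z) = (3 + Z)/(2*g) (K(g, Z) = (Z + 3)/(g + g) = (3 + Z)/((2*g)) = (3 + Z)*(1/(2*g)) = (3 + Z)/(2*g))
K(-239, 387) + O(-255, -208) = (1/2)*(3 + 387)/(-239) + (-255 + sqrt(7)) = (1/2)*(-1/239)*390 + (-255 + sqrt(7)) = -195/239 + (-255 + sqrt(7)) = -61140/239 + sqrt(7)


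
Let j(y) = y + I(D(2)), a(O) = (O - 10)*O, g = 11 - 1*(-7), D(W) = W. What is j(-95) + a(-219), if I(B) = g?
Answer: 50074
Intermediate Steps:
g = 18 (g = 11 + 7 = 18)
a(O) = O*(-10 + O) (a(O) = (-10 + O)*O = O*(-10 + O))
I(B) = 18
j(y) = 18 + y (j(y) = y + 18 = 18 + y)
j(-95) + a(-219) = (18 - 95) - 219*(-10 - 219) = -77 - 219*(-229) = -77 + 50151 = 50074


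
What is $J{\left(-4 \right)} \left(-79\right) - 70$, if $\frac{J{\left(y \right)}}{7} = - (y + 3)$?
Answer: $-623$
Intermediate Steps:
$J{\left(y \right)} = -21 - 7 y$ ($J{\left(y \right)} = 7 \left(- (y + 3)\right) = 7 \left(- (3 + y)\right) = 7 \left(-3 - y\right) = -21 - 7 y$)
$J{\left(-4 \right)} \left(-79\right) - 70 = \left(-21 - -28\right) \left(-79\right) - 70 = \left(-21 + 28\right) \left(-79\right) - 70 = 7 \left(-79\right) - 70 = -553 - 70 = -623$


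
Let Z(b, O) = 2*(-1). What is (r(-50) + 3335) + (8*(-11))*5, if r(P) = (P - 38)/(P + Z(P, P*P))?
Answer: 37657/13 ≈ 2896.7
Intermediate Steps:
Z(b, O) = -2
r(P) = (-38 + P)/(-2 + P) (r(P) = (P - 38)/(P - 2) = (-38 + P)/(-2 + P))
(r(-50) + 3335) + (8*(-11))*5 = ((-38 - 50)/(-2 - 50) + 3335) + (8*(-11))*5 = (-88/(-52) + 3335) - 88*5 = (-1/52*(-88) + 3335) - 440 = (22/13 + 3335) - 440 = 43377/13 - 440 = 37657/13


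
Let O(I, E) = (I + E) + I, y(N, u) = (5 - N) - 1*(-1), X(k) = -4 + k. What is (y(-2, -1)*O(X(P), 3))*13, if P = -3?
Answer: -1144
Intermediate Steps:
y(N, u) = 6 - N (y(N, u) = (5 - N) + 1 = 6 - N)
O(I, E) = E + 2*I (O(I, E) = (E + I) + I = E + 2*I)
(y(-2, -1)*O(X(P), 3))*13 = ((6 - 1*(-2))*(3 + 2*(-4 - 3)))*13 = ((6 + 2)*(3 + 2*(-7)))*13 = (8*(3 - 14))*13 = (8*(-11))*13 = -88*13 = -1144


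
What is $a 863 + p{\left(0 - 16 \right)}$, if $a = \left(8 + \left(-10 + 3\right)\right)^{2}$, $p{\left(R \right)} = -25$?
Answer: $838$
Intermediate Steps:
$a = 1$ ($a = \left(8 - 7\right)^{2} = 1^{2} = 1$)
$a 863 + p{\left(0 - 16 \right)} = 1 \cdot 863 - 25 = 863 - 25 = 838$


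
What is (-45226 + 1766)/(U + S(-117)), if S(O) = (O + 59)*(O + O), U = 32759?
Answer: -43460/46331 ≈ -0.93803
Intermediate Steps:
S(O) = 2*O*(59 + O) (S(O) = (59 + O)*(2*O) = 2*O*(59 + O))
(-45226 + 1766)/(U + S(-117)) = (-45226 + 1766)/(32759 + 2*(-117)*(59 - 117)) = -43460/(32759 + 2*(-117)*(-58)) = -43460/(32759 + 13572) = -43460/46331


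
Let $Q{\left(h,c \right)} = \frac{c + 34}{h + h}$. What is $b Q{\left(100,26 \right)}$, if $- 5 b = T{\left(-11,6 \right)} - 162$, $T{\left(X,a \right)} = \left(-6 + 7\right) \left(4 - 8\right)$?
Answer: $\frac{249}{25} \approx 9.96$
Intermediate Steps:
$Q{\left(h,c \right)} = \frac{34 + c}{2 h}$
$T{\left(X,a \right)} = -4$ ($T{\left(X,a \right)} = 1 \left(-4\right) = -4$)
$b = \frac{166}{5}$ ($b = - \frac{-4 - 162}{5} = \left(- \frac{1}{5}\right) \left(-166\right) = \frac{166}{5} \approx 33.2$)
$b Q{\left(100,26 \right)} = \frac{166 \frac{34 + 26}{2 \cdot 100}}{5} = \frac{166 \cdot \frac{1}{2} \cdot \frac{1}{100} \cdot 60}{5} = \frac{166}{5} \cdot \frac{3}{10} = \frac{249}{25}$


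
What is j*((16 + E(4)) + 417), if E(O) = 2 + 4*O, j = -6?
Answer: -2706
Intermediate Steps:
j*((16 + E(4)) + 417) = -6*((16 + (2 + 4*4)) + 417) = -6*((16 + (2 + 16)) + 417) = -6*((16 + 18) + 417) = -6*(34 + 417) = -6*451 = -2706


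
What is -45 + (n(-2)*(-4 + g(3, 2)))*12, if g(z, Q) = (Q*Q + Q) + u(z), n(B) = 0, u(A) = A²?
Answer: -45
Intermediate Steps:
g(z, Q) = Q + Q² + z² (g(z, Q) = (Q*Q + Q) + z² = (Q² + Q) + z² = (Q + Q²) + z² = Q + Q² + z²)
-45 + (n(-2)*(-4 + g(3, 2)))*12 = -45 + (0*(-4 + (2 + 2² + 3²)))*12 = -45 + (0*(-4 + (2 + 4 + 9)))*12 = -45 + (0*(-4 + 15))*12 = -45 + (0*11)*12 = -45 + 0*12 = -45 + 0 = -45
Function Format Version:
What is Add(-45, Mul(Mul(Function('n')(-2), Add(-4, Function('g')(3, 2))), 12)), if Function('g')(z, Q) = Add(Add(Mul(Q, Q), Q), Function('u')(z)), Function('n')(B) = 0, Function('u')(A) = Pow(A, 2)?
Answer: -45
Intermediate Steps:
Function('g')(z, Q) = Add(Q, Pow(Q, 2), Pow(z, 2)) (Function('g')(z, Q) = Add(Add(Mul(Q, Q), Q), Pow(z, 2)) = Add(Add(Pow(Q, 2), Q), Pow(z, 2)) = Add(Add(Q, Pow(Q, 2)), Pow(z, 2)) = Add(Q, Pow(Q, 2), Pow(z, 2)))
Add(-45, Mul(Mul(Function('n')(-2), Add(-4, Function('g')(3, 2))), 12)) = Add(-45, Mul(Mul(0, Add(-4, Add(2, Pow(2, 2), Pow(3, 2)))), 12)) = Add(-45, Mul(Mul(0, Add(-4, Add(2, 4, 9))), 12)) = Add(-45, Mul(Mul(0, Add(-4, 15)), 12)) = Add(-45, Mul(Mul(0, 11), 12)) = Add(-45, Mul(0, 12)) = Add(-45, 0) = -45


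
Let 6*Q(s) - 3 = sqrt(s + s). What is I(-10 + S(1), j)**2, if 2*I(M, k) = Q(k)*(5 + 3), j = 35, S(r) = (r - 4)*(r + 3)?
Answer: 316/9 + 8*sqrt(70)/3 ≈ 57.422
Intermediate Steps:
Q(s) = 1/2 + sqrt(2)*sqrt(s)/6 (Q(s) = 1/2 + sqrt(s + s)/6 = 1/2 + sqrt(2*s)/6 = 1/2 + (sqrt(2)*sqrt(s))/6 = 1/2 + sqrt(2)*sqrt(s)/6)
S(r) = (-4 + r)*(3 + r)
I(M, k) = 2 + 2*sqrt(2)*sqrt(k)/3 (I(M, k) = ((1/2 + sqrt(2)*sqrt(k)/6)*(5 + 3))/2 = ((1/2 + sqrt(2)*sqrt(k)/6)*8)/2 = (4 + 4*sqrt(2)*sqrt(k)/3)/2 = 2 + 2*sqrt(2)*sqrt(k)/3)
I(-10 + S(1), j)**2 = (2 + 2*sqrt(2)*sqrt(35)/3)**2 = (2 + 2*sqrt(70)/3)**2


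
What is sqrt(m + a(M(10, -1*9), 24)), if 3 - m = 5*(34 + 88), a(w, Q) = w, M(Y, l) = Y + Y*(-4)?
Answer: 7*I*sqrt(13) ≈ 25.239*I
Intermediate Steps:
M(Y, l) = -3*Y (M(Y, l) = Y - 4*Y = -3*Y)
m = -607 (m = 3 - 5*(34 + 88) = 3 - 5*122 = 3 - 1*610 = 3 - 610 = -607)
sqrt(m + a(M(10, -1*9), 24)) = sqrt(-607 - 3*10) = sqrt(-607 - 30) = sqrt(-637) = 7*I*sqrt(13)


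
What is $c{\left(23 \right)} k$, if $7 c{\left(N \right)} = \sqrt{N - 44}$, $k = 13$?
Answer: $\frac{13 i \sqrt{21}}{7} \approx 8.5105 i$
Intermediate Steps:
$c{\left(N \right)} = \frac{\sqrt{-44 + N}}{7}$ ($c{\left(N \right)} = \frac{\sqrt{N - 44}}{7} = \frac{\sqrt{-44 + N}}{7}$)
$c{\left(23 \right)} k = \frac{\sqrt{-44 + 23}}{7} \cdot 13 = \frac{\sqrt{-21}}{7} \cdot 13 = \frac{i \sqrt{21}}{7} \cdot 13 = \frac{13 i \sqrt{21}}{7}$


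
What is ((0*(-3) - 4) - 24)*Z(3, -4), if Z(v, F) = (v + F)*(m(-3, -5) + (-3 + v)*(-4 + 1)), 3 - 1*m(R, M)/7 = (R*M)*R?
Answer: 9408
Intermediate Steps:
m(R, M) = 21 - 7*M*R² (m(R, M) = 21 - 7*R*M*R = 21 - 7*M*R*R = 21 - 7*M*R²)
Z(v, F) = (345 - 3*v)*(F + v) (Z(v, F) = (v + F)*((21 - 7*(-5)*(-3)²) + (-3 + v)*(-4 + 1)) = (F + v)*((21 - 7*(-5)*9) + (-3 + v)*(-3)) = (F + v)*((21 + 315) + (9 - 3*v)) = (F + v)*(336 + (9 - 3*v)) = (F + v)*(345 - 3*v) = (345 - 3*v)*(F + v))
((0*(-3) - 4) - 24)*Z(3, -4) = ((0*(-3) - 4) - 24)*(-3*3² + 345*(-4) + 345*3 - 3*(-4)*3) = ((0 - 4) - 24)*(-3*9 - 1380 + 1035 + 36) = (-4 - 24)*(-27 - 1380 + 1035 + 36) = -28*(-336) = 9408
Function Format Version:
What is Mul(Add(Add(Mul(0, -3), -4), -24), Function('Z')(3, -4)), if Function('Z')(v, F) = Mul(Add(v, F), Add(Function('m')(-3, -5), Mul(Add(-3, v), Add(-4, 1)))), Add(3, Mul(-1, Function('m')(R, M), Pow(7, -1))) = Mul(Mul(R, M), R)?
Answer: 9408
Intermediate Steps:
Function('m')(R, M) = Add(21, Mul(-7, M, Pow(R, 2))) (Function('m')(R, M) = Add(21, Mul(-7, Mul(Mul(R, M), R))) = Add(21, Mul(-7, Mul(Mul(M, R), R))) = Add(21, Mul(-7, Mul(M, Pow(R, 2)))) = Add(21, Mul(-7, M, Pow(R, 2))))
Function('Z')(v, F) = Mul(Add(345, Mul(-3, v)), Add(F, v)) (Function('Z')(v, F) = Mul(Add(v, F), Add(Add(21, Mul(-7, -5, Pow(-3, 2))), Mul(Add(-3, v), Add(-4, 1)))) = Mul(Add(F, v), Add(Add(21, Mul(-7, -5, 9)), Mul(Add(-3, v), -3))) = Mul(Add(F, v), Add(Add(21, 315), Add(9, Mul(-3, v)))) = Mul(Add(F, v), Add(336, Add(9, Mul(-3, v)))) = Mul(Add(F, v), Add(345, Mul(-3, v))) = Mul(Add(345, Mul(-3, v)), Add(F, v)))
Mul(Add(Add(Mul(0, -3), -4), -24), Function('Z')(3, -4)) = Mul(Add(Add(Mul(0, -3), -4), -24), Add(Mul(-3, Pow(3, 2)), Mul(345, -4), Mul(345, 3), Mul(-3, -4, 3))) = Mul(Add(Add(0, -4), -24), Add(Mul(-3, 9), -1380, 1035, 36)) = Mul(Add(-4, -24), Add(-27, -1380, 1035, 36)) = Mul(-28, -336) = 9408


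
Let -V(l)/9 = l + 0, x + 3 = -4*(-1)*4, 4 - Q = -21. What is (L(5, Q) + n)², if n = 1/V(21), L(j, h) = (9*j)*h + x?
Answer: 46259836561/35721 ≈ 1.2950e+6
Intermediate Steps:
Q = 25 (Q = 4 - 1*(-21) = 4 + 21 = 25)
x = 13 (x = -3 - 4*(-1)*4 = -3 + 4*4 = -3 + 16 = 13)
V(l) = -9*l (V(l) = -9*(l + 0) = -9*l)
L(j, h) = 13 + 9*h*j (L(j, h) = (9*j)*h + 13 = 9*h*j + 13 = 13 + 9*h*j)
n = -1/189 (n = 1/(-9*21) = 1/(-189) = -1/189 ≈ -0.0052910)
(L(5, Q) + n)² = ((13 + 9*25*5) - 1/189)² = ((13 + 1125) - 1/189)² = (1138 - 1/189)² = (215081/189)² = 46259836561/35721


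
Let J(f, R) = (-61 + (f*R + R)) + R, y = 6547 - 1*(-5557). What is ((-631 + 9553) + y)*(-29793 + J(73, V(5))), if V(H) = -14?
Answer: -649787504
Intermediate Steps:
y = 12104 (y = 6547 + 5557 = 12104)
J(f, R) = -61 + 2*R + R*f (J(f, R) = (-61 + (R*f + R)) + R = (-61 + (R + R*f)) + R = (-61 + R + R*f) + R = -61 + 2*R + R*f)
((-631 + 9553) + y)*(-29793 + J(73, V(5))) = ((-631 + 9553) + 12104)*(-29793 + (-61 + 2*(-14) - 14*73)) = (8922 + 12104)*(-29793 + (-61 - 28 - 1022)) = 21026*(-29793 - 1111) = 21026*(-30904) = -649787504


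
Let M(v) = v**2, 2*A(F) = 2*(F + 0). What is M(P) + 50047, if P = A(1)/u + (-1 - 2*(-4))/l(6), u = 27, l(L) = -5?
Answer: 912140431/18225 ≈ 50049.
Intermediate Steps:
A(F) = F (A(F) = (2*(F + 0))/2 = (2*F)/2 = F)
P = -184/135 (P = 1/27 + (-1 - 2*(-4))/(-5) = 1*(1/27) + (-1 + 8)*(-1/5) = 1/27 + 7*(-1/5) = 1/27 - 7/5 = -184/135 ≈ -1.3630)
M(P) + 50047 = (-184/135)**2 + 50047 = 33856/18225 + 50047 = 912140431/18225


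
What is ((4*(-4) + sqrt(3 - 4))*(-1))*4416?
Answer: 70656 - 4416*I ≈ 70656.0 - 4416.0*I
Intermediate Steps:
((4*(-4) + sqrt(3 - 4))*(-1))*4416 = ((-16 + sqrt(-1))*(-1))*4416 = ((-16 + I)*(-1))*4416 = (16 - I)*4416 = 70656 - 4416*I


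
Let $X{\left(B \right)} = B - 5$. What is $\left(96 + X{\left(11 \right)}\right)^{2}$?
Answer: $10404$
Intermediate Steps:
$X{\left(B \right)} = -5 + B$
$\left(96 + X{\left(11 \right)}\right)^{2} = \left(96 + \left(-5 + 11\right)\right)^{2} = \left(96 + 6\right)^{2} = 102^{2} = 10404$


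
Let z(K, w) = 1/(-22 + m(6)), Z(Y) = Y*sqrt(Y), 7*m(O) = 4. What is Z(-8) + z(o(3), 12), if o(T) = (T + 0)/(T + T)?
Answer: -7/150 - 16*I*sqrt(2) ≈ -0.046667 - 22.627*I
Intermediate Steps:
m(O) = 4/7 (m(O) = (1/7)*4 = 4/7)
o(T) = 1/2 (o(T) = T/((2*T)) = T*(1/(2*T)) = 1/2)
Z(Y) = Y**(3/2)
z(K, w) = -7/150 (z(K, w) = 1/(-22 + 4/7) = 1/(-150/7) = -7/150)
Z(-8) + z(o(3), 12) = (-8)**(3/2) - 7/150 = -16*I*sqrt(2) - 7/150 = -7/150 - 16*I*sqrt(2)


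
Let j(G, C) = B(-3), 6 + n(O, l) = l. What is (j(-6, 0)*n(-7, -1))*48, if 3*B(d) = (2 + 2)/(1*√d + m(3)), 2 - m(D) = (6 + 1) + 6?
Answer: 1232/31 + 112*I*√3/31 ≈ 39.742 + 6.2577*I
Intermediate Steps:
n(O, l) = -6 + l
m(D) = -11 (m(D) = 2 - ((6 + 1) + 6) = 2 - (7 + 6) = 2 - 1*13 = 2 - 13 = -11)
B(d) = 4/(3*(-11 + √d)) (B(d) = ((2 + 2)/(1*√d - 11))/3 = (4/(√d - 11))/3 = (4/(-11 + √d))/3 = 4/(3*(-11 + √d)))
j(G, C) = 4/(3*(-11 + I*√3)) (j(G, C) = 4/(3*(-11 + √(-3))) = 4/(3*(-11 + I*√3)))
(j(-6, 0)*n(-7, -1))*48 = ((-11/93 - I*√3/93)*(-6 - 1))*48 = ((-11/93 - I*√3/93)*(-7))*48 = (77/93 + 7*I*√3/93)*48 = 1232/31 + 112*I*√3/31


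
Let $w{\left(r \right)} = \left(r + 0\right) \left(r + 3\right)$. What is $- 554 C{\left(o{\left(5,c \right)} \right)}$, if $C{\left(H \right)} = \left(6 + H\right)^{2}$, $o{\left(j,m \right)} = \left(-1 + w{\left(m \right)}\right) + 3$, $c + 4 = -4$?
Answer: $-1276416$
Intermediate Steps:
$c = -8$ ($c = -4 - 4 = -8$)
$w{\left(r \right)} = r \left(3 + r\right)$
$o{\left(j,m \right)} = 2 + m \left(3 + m\right)$ ($o{\left(j,m \right)} = \left(-1 + m \left(3 + m\right)\right) + 3 = 2 + m \left(3 + m\right)$)
$- 554 C{\left(o{\left(5,c \right)} \right)} = - 554 \left(6 - \left(-2 + 8 \left(3 - 8\right)\right)\right)^{2} = - 554 \left(6 + \left(2 - -40\right)\right)^{2} = - 554 \left(6 + \left(2 + 40\right)\right)^{2} = - 554 \left(6 + 42\right)^{2} = - 554 \cdot 48^{2} = \left(-554\right) 2304 = -1276416$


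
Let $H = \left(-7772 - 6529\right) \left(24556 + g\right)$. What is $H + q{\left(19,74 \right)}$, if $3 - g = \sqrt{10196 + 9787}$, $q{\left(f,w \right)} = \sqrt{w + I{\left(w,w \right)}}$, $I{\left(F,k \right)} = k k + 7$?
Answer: $-351218259 + \sqrt{5557} + 14301 \sqrt{19983} \approx -3.492 \cdot 10^{8}$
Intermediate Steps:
$I{\left(F,k \right)} = 7 + k^{2}$ ($I{\left(F,k \right)} = k^{2} + 7 = 7 + k^{2}$)
$q{\left(f,w \right)} = \sqrt{7 + w + w^{2}}$ ($q{\left(f,w \right)} = \sqrt{w + \left(7 + w^{2}\right)} = \sqrt{7 + w + w^{2}}$)
$g = 3 - \sqrt{19983}$ ($g = 3 - \sqrt{10196 + 9787} = 3 - \sqrt{19983} \approx -138.36$)
$H = -351218259 + 14301 \sqrt{19983}$ ($H = \left(-7772 - 6529\right) \left(24556 + \left(3 - \sqrt{19983}\right)\right) = - 14301 \left(24559 - \sqrt{19983}\right) = -351218259 + 14301 \sqrt{19983} \approx -3.492 \cdot 10^{8}$)
$H + q{\left(19,74 \right)} = \left(-351218259 + 14301 \sqrt{19983}\right) + \sqrt{7 + 74 + 74^{2}} = \left(-351218259 + 14301 \sqrt{19983}\right) + \sqrt{7 + 74 + 5476} = \left(-351218259 + 14301 \sqrt{19983}\right) + \sqrt{5557} = -351218259 + \sqrt{5557} + 14301 \sqrt{19983}$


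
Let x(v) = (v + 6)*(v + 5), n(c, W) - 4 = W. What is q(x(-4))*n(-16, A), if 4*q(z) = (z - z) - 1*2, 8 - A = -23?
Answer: -35/2 ≈ -17.500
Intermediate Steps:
A = 31 (A = 8 - 1*(-23) = 8 + 23 = 31)
n(c, W) = 4 + W
x(v) = (5 + v)*(6 + v) (x(v) = (6 + v)*(5 + v) = (5 + v)*(6 + v))
q(z) = -½ (q(z) = ((z - z) - 1*2)/4 = (0 - 2)/4 = (¼)*(-2) = -½)
q(x(-4))*n(-16, A) = -(4 + 31)/2 = -½*35 = -35/2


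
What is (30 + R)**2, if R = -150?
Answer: 14400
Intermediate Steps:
(30 + R)**2 = (30 - 150)**2 = (-120)**2 = 14400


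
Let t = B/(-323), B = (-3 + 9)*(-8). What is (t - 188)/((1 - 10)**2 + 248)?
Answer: -8668/15181 ≈ -0.57098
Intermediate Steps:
B = -48 (B = 6*(-8) = -48)
t = 48/323 (t = -48/(-323) = -48*(-1/323) = 48/323 ≈ 0.14861)
(t - 188)/((1 - 10)**2 + 248) = (48/323 - 188)/((1 - 10)**2 + 248) = -60676/(323*((-9)**2 + 248)) = -60676/(323*(81 + 248)) = -60676/323/329 = -60676/323*1/329 = -8668/15181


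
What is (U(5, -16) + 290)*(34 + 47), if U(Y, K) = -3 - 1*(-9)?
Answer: 23976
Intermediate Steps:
U(Y, K) = 6 (U(Y, K) = -3 + 9 = 6)
(U(5, -16) + 290)*(34 + 47) = (6 + 290)*(34 + 47) = 296*81 = 23976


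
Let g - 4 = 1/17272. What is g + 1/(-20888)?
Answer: 45097305/11274298 ≈ 4.0000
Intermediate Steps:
g = 69089/17272 (g = 4 + 1/17272 = 69089/17272 ≈ 4.0001)
g + 1/(-20888) = 69089/17272 + 1/(-20888) = 69089/17272 - 1/20888 = 45097305/11274298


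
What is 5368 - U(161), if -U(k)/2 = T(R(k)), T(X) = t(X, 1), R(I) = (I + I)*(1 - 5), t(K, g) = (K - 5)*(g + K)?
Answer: 3333550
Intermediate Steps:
t(K, g) = (-5 + K)*(K + g)
R(I) = -8*I (R(I) = (2*I)*(-4) = -8*I)
T(X) = -5 + X**2 - 4*X (T(X) = X**2 - 5*X - 5*1 + X*1 = X**2 - 5*X - 5 + X = -5 + X**2 - 4*X)
U(k) = 10 - 128*k**2 - 64*k (U(k) = -2*(-5 + (-8*k)**2 - (-32)*k) = -2*(-5 + 64*k**2 + 32*k) = -2*(-5 + 32*k + 64*k**2) = 10 - 128*k**2 - 64*k)
5368 - U(161) = 5368 - (10 - 128*161**2 - 64*161) = 5368 - (10 - 128*25921 - 10304) = 5368 - (10 - 3317888 - 10304) = 5368 - 1*(-3328182) = 5368 + 3328182 = 3333550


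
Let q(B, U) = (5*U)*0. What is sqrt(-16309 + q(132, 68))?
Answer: I*sqrt(16309) ≈ 127.71*I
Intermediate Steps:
q(B, U) = 0
sqrt(-16309 + q(132, 68)) = sqrt(-16309 + 0) = sqrt(-16309) = I*sqrt(16309)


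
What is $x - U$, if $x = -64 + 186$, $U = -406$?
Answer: $528$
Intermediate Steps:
$x = 122$
$x - U = 122 - -406 = 122 + 406 = 528$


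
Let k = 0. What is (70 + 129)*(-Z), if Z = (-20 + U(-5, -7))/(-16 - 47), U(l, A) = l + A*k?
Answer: -4975/63 ≈ -78.968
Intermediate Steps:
U(l, A) = l (U(l, A) = l + A*0 = l + 0 = l)
Z = 25/63 (Z = (-20 - 5)/(-16 - 47) = -25/(-63) = -25*(-1/63) = 25/63 ≈ 0.39683)
(70 + 129)*(-Z) = (70 + 129)*(-1*25/63) = 199*(-25/63) = -4975/63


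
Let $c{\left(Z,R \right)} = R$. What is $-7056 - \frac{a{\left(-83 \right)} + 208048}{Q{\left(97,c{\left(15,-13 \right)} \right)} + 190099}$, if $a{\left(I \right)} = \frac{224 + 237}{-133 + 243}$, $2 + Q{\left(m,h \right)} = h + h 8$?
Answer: $- \frac{147477762541}{20897800} \approx -7057.1$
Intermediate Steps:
$Q{\left(m,h \right)} = -2 + 9 h$ ($Q{\left(m,h \right)} = -2 + \left(h + h 8\right) = -2 + \left(h + 8 h\right) = -2 + 9 h$)
$a{\left(I \right)} = \frac{461}{110}$
$-7056 - \frac{a{\left(-83 \right)} + 208048}{Q{\left(97,c{\left(15,-13 \right)} \right)} + 190099} = -7056 - \frac{\frac{461}{110} + 208048}{\left(-2 + 9 \left(-13\right)\right) + 190099} = -7056 - \frac{22885741}{110 \left(\left(-2 - 117\right) + 190099\right)} = -7056 - \frac{22885741}{110 \left(-119 + 190099\right)} = -7056 - \frac{22885741}{110 \cdot 189980} = -7056 - \frac{22885741}{110} \cdot \frac{1}{189980} = -7056 - \frac{22885741}{20897800} = - \frac{147477762541}{20897800}$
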